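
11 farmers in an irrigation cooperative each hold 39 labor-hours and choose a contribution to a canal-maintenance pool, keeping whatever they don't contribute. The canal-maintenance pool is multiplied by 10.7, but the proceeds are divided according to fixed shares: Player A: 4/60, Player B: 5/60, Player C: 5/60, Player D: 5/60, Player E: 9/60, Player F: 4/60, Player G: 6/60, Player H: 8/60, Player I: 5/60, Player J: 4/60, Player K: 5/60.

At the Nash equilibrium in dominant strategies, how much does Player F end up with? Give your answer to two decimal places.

Player j's private return per contributed unit is 10.7 × (j's share). Contributing is weakly dominant for j when that share is at least 1/10.7 = 0.0935, and contributing 0 is dominant otherwise.
Player E, Player G and Player H are above the threshold, contributing 39 each; the remaining 8 contribute 0. Total contributed: 117.
Player F keeps 39 and receives 10.7 × 117 × 4/60 = 83.46 from the canal-maintenance pool, for a payoff of 122.46.

122.46 labor-hours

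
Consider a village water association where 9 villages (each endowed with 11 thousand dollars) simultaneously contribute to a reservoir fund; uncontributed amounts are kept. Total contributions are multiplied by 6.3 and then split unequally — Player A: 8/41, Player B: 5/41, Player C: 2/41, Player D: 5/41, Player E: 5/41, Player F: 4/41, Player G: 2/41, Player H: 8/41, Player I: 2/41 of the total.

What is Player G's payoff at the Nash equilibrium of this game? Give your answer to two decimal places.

A player with share s gets back 6.3·s per unit contributed, so full contribution is dominant for anyone with s > 1/6.3 = 0.1587 and zero contribution is dominant for anyone below.
Player A and Player H clear that bar, contributing 11 each; the remaining 7 contribute 0. Total contributed: 22.
Player G keeps 11 and receives 6.3 × 22 × 2/41 = 6.76 from the reservoir fund, for a payoff of 17.76.

17.76 thousand dollars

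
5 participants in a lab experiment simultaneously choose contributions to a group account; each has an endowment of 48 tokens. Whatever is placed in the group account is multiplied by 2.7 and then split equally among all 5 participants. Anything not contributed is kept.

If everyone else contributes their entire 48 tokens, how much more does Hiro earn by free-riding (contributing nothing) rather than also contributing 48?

Switching from a contribution of 48 to 0 lets Hiro keep an extra 48 tokens, but lowers the group account by 48, which costs Hiro their own share of that drop: 2.7/5 × 48 = 25.92.
Net gain = 48 − 25.92 = 22.08. The private return per contributed unit (0.5400) is below 1, so free-riding is indeed the best response regardless of what the others do.

22.08 tokens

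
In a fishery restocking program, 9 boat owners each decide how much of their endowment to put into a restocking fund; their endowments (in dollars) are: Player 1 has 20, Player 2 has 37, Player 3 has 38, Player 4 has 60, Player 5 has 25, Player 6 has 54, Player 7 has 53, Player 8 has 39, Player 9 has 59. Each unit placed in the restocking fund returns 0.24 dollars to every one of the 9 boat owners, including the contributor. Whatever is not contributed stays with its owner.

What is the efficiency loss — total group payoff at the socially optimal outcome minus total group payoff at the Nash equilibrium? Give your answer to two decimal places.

The private return per contributed unit is 0.24 < 1 for everyone, so the Nash equilibrium is zero contribution and the group total is Σ E_j = 20 + 37 + 38 + 60 + 25 + 54 + 53 + 39 + 59 = 385.
Each contributed unit returns 2.160 to the group, so the social optimum is full contribution by everyone: group total = 2.160 × 385 = 831.60.
Efficiency loss = (2.160 − 1) × 385 = 446.60.

446.60 dollars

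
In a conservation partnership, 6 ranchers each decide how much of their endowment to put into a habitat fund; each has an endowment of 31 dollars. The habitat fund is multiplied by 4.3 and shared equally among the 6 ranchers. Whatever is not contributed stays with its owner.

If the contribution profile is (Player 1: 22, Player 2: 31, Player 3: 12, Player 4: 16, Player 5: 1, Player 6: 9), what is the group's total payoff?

486.30 dollars

Total contributed: 22 + 31 + 12 + 16 + 1 + 9 = 91; total kept: 6 × 31 − 91 = 95.
The habitat fund pays out 4.3 × 91 = 391.30 in aggregate.
Group total = 95 + 391.30 = 486.30.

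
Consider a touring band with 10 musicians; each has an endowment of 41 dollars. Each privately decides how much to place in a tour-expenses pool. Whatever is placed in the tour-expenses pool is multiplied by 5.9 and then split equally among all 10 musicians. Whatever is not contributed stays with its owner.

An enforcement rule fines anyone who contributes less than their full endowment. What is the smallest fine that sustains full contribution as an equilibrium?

16.81 dollars

Given the others contribute fully, the best deviation is to contribute 0 (any partial contribution still incurs the fine and gives up units whose private return 0.5900 is below 1).
Deviating from 41 to 0 saves 41 dollars but forfeits the deviator's share of the drop in the tour-expenses pool: 5.9/10 × 41 = 24.19.
So the deviation gain is 41 − 24.19 = 16.81, and the fine must be at least 16.81 dollars to wipe it out.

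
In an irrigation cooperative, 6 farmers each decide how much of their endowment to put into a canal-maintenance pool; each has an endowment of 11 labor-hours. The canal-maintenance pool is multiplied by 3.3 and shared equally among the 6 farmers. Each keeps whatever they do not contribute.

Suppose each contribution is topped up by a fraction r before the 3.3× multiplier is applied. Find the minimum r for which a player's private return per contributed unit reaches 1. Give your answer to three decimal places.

With matching at rate r, one contributed unit becomes (1 + r) in the canal-maintenance pool and returns 3.3 × (1 + r) / 6 to the contributor.
Setting this equal to 1: 1 + r = 6/3.3 = 1.8182.
So the minimum matching rate is r = 1.8182 − 1 = 0.818.

0.818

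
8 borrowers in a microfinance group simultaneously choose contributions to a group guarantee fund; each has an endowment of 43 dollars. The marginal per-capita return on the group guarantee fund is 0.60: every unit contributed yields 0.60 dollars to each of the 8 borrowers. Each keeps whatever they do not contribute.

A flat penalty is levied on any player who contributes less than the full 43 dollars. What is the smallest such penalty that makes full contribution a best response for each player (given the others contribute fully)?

17.20 dollars

Given the others contribute fully, the best deviation is to contribute 0 (any partial contribution still incurs the fine and gives up units whose private return 0.60 is below 1).
Deviating from 43 to 0 saves 43 dollars but forfeits the deviator's share of the drop in the group guarantee fund: 0.60 × 43 = 25.80.
So the deviation gain is 43 − 25.80 = 17.20, and the fine must be at least 17.20 dollars to wipe it out.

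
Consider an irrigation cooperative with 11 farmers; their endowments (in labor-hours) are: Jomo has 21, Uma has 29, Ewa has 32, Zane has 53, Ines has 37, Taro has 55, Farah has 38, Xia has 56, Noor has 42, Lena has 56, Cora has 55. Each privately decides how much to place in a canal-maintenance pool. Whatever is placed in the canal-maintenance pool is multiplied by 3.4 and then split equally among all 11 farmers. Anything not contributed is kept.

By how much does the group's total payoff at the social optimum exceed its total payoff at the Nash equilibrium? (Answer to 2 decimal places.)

1137.60 labor-hours

The private return per contributed unit is 3.4/11 = 0.3091 < 1 for every player regardless of endowment, so the Nash equilibrium is zero contribution and the group total is Σ E_j = 21 + 29 + 32 + 53 + 37 + 55 + 38 + 56 + 42 + 56 + 55 = 474.
Each contributed unit returns 3.400 to the group, so the social optimum is full contribution by everyone: group total = 3.400 × 474 = 1611.60.
Efficiency loss = (3.400 − 1) × 474 = 1137.60.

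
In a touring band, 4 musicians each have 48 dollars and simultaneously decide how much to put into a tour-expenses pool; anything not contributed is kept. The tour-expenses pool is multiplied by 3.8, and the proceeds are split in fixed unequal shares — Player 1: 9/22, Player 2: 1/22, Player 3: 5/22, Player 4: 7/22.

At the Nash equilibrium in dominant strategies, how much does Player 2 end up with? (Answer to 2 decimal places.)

64.58 dollars

A player with share s gets back 3.8·s per unit contributed, so full contribution is dominant for anyone with s > 1/3.8 = 0.2632 and zero contribution is dominant for anyone below.
Player 1 and Player 4 clear that bar, contributing 48 each; the remaining 2 contribute 0. Total contributed: 96.
Player 2 keeps 48 and receives 3.8 × 96 × 1/22 = 16.58 from the tour-expenses pool, for a payoff of 64.58.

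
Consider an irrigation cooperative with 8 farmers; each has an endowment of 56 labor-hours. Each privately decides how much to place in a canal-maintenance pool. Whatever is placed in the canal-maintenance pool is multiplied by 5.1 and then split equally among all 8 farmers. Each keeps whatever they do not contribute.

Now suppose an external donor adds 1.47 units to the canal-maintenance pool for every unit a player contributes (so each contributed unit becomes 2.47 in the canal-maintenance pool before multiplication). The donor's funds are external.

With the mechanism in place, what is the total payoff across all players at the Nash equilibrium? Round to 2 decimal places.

5643.46 labor-hours

Under the mechanism each unit contributed yields 5.1 × 2.47 / 8 = 1.5746 back to its contributor per unit of net cost, which exceeds 1, making full contribution the dominant choice for everyone.
At the Nash equilibrium everyone contributes 56. Group total payoff = 5.1 × 2.47 × 448 = 5643.46.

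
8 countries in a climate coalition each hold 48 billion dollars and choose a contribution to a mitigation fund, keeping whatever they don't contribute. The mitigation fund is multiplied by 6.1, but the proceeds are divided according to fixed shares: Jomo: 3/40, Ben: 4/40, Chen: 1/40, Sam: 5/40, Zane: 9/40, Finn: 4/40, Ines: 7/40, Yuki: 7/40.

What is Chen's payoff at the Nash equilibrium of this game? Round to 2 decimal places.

A player with share s gets back 6.1·s per unit contributed, so full contribution is dominant for anyone with s > 1/6.1 = 0.1639 and zero contribution is dominant for anyone below.
The shares above 0.1639 belong to Zane, Ines and Yuki, contributing 48 each; the remaining 5 contribute 0. Total contributed: 144.
Chen keeps 48 and receives 6.1 × 144 × 1/40 = 21.96 from the mitigation fund, for a payoff of 69.96.

69.96 billion dollars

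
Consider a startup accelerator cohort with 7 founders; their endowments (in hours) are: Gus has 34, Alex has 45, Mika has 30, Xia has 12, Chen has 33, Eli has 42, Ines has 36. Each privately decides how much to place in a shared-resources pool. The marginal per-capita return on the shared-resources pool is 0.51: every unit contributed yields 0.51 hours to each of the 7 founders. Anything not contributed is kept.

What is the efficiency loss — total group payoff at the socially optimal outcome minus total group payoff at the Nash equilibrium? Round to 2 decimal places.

596.24 hours

The private return per contributed unit is 0.51 < 1 for everyone, so the Nash equilibrium is zero contribution and the group total is Σ E_j = 34 + 45 + 30 + 12 + 33 + 42 + 36 = 232.
Each contributed unit returns 3.570 to the group, so the social optimum is full contribution by everyone: group total = 3.570 × 232 = 828.24.
Efficiency loss = (3.570 − 1) × 232 = 596.24.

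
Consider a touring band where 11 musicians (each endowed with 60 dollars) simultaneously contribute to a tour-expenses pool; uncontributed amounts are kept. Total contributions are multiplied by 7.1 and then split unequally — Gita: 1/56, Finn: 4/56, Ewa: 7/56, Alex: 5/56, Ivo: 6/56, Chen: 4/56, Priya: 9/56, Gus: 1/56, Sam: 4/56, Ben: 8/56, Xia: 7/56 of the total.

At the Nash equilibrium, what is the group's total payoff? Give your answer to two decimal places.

For player j, contributing a unit is worthwhile iff 7.1 × (j's share) ≥ 1, i.e. iff j's share is at least 0.1408.
Priya and Ben clear that bar, contributing 60 each; the remaining 9 contribute 0. Total contributed: 120.
The tour-expenses pool pays out 7.1 × 120 = 852.00 in total (split across the unequal shares, but the aggregate is all that matters for the group sum).
The 9 free-riders keep 60 each, adding 540. Group total = 540 + 852.00 = 1392.00.

1392.00 dollars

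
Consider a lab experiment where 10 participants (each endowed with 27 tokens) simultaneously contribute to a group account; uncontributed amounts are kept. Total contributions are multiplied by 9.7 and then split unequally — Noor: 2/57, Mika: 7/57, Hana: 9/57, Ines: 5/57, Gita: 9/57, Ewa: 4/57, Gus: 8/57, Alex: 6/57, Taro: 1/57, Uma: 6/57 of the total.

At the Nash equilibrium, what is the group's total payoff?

Player j's private return per contributed unit is 9.7 × (j's share). Contributing is weakly dominant for j when that share is at least 1/9.7 = 0.1031, and contributing 0 is dominant otherwise.
Mika, Hana, Gita, Gus, Alex and Uma are above the threshold, contributing 27 each; the remaining 4 contribute 0. Total contributed: 162.
The group account pays out 9.7 × 162 = 1571.40 in total (split across the unequal shares, but the aggregate is all that matters for the group sum).
The 4 free-riders keep 27 each, adding 108. Group total = 108 + 1571.40 = 1679.40.

1679.40 tokens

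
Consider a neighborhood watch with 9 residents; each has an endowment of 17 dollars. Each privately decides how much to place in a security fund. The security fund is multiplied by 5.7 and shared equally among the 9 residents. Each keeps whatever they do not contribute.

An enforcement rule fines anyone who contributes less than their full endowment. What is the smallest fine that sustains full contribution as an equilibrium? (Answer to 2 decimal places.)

6.23 dollars

Given the others contribute fully, the best deviation is to contribute 0 (any partial contribution still incurs the fine and gives up units whose private return 0.6333 is below 1).
Deviating from 17 to 0 saves 17 dollars but forfeits the deviator's share of the drop in the security fund: 5.7/9 × 17 = 10.77.
So the deviation gain is 17 − 10.77 = 6.23, and the fine must be at least 6.23 dollars to wipe it out.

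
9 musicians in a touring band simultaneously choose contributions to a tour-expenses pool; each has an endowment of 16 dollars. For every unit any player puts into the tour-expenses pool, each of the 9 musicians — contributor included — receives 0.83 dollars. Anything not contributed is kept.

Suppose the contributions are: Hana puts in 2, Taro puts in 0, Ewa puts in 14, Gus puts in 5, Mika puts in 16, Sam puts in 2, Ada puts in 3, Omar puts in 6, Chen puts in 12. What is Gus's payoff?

Total contributed: 2 + 0 + 14 + 5 + 16 + 2 + 3 + 6 + 12 = 60.
Each receives 0.83 × 60 = 49.80 from the tour-expenses pool.
Gus keeps 16 − 5 = 11, so Gus's payoff is 11 + 49.80 = 60.80.

60.80 dollars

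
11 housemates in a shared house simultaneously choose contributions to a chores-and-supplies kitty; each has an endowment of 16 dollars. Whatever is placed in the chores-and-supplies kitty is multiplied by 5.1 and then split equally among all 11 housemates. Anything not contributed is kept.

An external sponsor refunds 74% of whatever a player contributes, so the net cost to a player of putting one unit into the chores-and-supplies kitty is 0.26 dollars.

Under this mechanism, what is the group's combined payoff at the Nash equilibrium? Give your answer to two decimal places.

The effective private return per unit is now (5.1/11) / 0.26 = 1.7832 > 1, so every player's dominant strategy flips to full contribution.
At the Nash equilibrium everyone contributes 16. Group total payoff = 11 × (16 × 0.74 + 5.1 × 16) = 1027.84.

1027.84 dollars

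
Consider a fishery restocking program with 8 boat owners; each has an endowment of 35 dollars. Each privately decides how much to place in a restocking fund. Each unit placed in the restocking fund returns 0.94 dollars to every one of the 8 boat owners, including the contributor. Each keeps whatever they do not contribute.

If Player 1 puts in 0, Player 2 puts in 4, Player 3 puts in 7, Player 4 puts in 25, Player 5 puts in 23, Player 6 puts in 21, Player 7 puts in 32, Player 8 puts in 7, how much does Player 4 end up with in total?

121.86 dollars

Total contributed: 0 + 4 + 7 + 25 + 23 + 21 + 32 + 7 = 119.
Each receives 0.94 × 119 = 111.86 from the restocking fund.
Player 4 keeps 35 − 25 = 10, so Player 4's payoff is 10 + 111.86 = 121.86.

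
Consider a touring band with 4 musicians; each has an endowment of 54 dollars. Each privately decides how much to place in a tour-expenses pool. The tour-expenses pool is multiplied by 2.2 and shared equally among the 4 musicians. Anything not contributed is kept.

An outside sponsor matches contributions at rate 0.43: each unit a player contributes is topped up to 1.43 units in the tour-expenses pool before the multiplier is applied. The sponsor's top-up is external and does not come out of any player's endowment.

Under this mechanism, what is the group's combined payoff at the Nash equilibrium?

The effective private return is 2.2 × 1.43 / 4 = 0.7865, which is still under 1, so the mechanism doesn't change anyone's dominant strategy: zero contribution.
Everyone keeps their endowment and the group total is 4 × 54 = 216.

216.00 dollars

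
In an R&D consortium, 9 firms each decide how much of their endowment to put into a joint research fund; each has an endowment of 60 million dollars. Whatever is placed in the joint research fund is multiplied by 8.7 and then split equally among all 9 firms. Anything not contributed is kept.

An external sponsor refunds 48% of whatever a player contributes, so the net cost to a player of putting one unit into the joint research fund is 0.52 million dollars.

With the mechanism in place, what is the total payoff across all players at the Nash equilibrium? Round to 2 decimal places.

The effective private return per unit is now (8.7/9) / 0.52 = 1.8590 > 1, so every player's dominant strategy flips to full contribution.
So the Nash equilibrium is full contribution by all 9; the group earns 9 × (60 × 0.48 + 8.7 × 60) = 4957.20.

4957.20 million dollars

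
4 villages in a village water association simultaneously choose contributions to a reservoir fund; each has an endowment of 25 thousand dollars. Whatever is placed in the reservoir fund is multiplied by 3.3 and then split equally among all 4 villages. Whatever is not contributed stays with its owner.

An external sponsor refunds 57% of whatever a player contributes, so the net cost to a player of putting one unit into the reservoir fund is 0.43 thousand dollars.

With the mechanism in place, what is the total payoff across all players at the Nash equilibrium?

Under the mechanism each unit contributed yields (3.3/4) / 0.43 = 1.9186 back to its contributor per unit of net cost, which exceeds 1, making full contribution the dominant choice for everyone.
So the Nash equilibrium is full contribution by all 4; the group earns 4 × (25 × 0.57 + 3.3 × 25) = 387.00.

387.00 thousand dollars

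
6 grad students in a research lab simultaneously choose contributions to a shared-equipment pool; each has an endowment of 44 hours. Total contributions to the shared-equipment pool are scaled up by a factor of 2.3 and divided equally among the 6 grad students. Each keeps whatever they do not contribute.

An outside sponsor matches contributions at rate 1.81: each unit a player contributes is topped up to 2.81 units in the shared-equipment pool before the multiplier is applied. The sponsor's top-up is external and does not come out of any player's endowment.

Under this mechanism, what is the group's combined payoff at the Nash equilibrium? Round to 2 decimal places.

Under the mechanism each unit contributed yields 2.3 × 2.81 / 6 = 1.0772 back to its contributor per unit of net cost, which exceeds 1, making full contribution the dominant choice for everyone.
At the Nash equilibrium everyone contributes 44. Group total payoff = 2.3 × 2.81 × 264 = 1706.23.

1706.23 hours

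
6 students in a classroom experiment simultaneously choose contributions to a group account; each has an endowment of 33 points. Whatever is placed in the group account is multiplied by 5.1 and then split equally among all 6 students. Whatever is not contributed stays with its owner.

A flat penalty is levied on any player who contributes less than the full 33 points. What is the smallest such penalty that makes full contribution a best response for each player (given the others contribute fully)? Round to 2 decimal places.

4.95 points

Given the others contribute fully, the best deviation is to contribute 0 (any partial contribution still incurs the fine and gives up units whose private return 0.8500 is below 1).
Deviating from 33 to 0 saves 33 points but forfeits the deviator's share of the drop in the group account: 5.1/6 × 33 = 28.05.
So the deviation gain is 33 − 28.05 = 4.95, and the fine must be at least 4.95 points to wipe it out.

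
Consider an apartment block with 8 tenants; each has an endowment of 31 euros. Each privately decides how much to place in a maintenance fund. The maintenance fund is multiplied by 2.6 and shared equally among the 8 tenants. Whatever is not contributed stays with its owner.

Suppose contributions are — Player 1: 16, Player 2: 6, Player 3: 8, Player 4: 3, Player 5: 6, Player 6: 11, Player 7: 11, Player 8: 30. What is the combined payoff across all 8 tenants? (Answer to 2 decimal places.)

Total contributed: 16 + 6 + 8 + 3 + 6 + 11 + 11 + 30 = 91; total kept: 8 × 31 − 91 = 157.
The maintenance fund pays out 2.6 × 91 = 236.60 in aggregate.
Group total = 157 + 236.60 = 393.60.

393.60 euros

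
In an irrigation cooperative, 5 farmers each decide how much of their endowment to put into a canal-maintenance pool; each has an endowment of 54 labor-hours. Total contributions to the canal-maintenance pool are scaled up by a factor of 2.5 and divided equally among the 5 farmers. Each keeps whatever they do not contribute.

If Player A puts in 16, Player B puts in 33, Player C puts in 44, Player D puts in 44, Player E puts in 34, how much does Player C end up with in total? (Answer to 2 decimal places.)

Total contributed: 16 + 33 + 44 + 44 + 34 = 171.
Each receives 2.5 × 171 / 5 = 85.50 from the canal-maintenance pool.
Player C keeps 54 − 44 = 10, so Player C's payoff is 10 + 85.50 = 95.50.

95.50 labor-hours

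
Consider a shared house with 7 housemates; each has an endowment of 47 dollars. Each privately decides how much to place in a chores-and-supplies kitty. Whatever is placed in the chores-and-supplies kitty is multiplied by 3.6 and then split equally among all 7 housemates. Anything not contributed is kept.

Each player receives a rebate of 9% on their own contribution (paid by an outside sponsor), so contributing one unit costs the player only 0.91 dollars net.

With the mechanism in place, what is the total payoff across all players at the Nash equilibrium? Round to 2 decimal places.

329.00 dollars

With the mechanism, a contributed unit returns (3.6/7) / 0.91 = 0.5651 per unit of net cost — still below 1 — so contributing 0 remains dominant for every player.
Everyone keeps their endowment and the group total is 7 × 47 = 329.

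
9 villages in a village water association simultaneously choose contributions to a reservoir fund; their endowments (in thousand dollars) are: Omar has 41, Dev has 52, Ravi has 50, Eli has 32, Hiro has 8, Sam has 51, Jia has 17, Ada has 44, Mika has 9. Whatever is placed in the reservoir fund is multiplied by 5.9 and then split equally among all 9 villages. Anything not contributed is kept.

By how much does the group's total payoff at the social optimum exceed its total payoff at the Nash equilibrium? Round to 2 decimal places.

1489.60 thousand dollars

The private return per contributed unit is 5.9/9 = 0.6556 < 1 for every player regardless of endowment, so the Nash equilibrium is zero contribution and the group total is Σ E_j = 41 + 52 + 50 + 32 + 8 + 51 + 17 + 44 + 9 = 304.
Each contributed unit returns 5.900 to the group, so the social optimum is full contribution by everyone: group total = 5.900 × 304 = 1793.60.
Efficiency loss = (5.900 − 1) × 304 = 1489.60.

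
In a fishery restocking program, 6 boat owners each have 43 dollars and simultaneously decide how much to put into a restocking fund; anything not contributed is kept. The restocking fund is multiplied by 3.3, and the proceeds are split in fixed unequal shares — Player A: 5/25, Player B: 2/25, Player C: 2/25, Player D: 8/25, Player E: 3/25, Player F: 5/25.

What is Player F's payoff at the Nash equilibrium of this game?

For player j, contributing a unit is worthwhile iff 3.3 × (j's share) ≥ 1, i.e. iff j's share is at least 0.3030.
Player D alone (share 8/25) is above the threshold, contributing 43; the remaining 5 contribute 0. Total contributed: 43.
Player F keeps 43 and receives 3.3 × 43 × 5/25 = 28.38 from the restocking fund, for a payoff of 71.38.

71.38 dollars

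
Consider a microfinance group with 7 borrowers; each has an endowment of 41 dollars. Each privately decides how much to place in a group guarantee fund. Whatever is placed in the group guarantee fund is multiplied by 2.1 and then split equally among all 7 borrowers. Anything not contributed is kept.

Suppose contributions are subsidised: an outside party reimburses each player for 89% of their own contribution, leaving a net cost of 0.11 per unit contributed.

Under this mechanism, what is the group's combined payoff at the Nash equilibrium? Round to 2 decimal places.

Under the mechanism each unit contributed yields (2.1/7) / 0.11 = 2.7273 back to its contributor per unit of net cost, which exceeds 1, making full contribution the dominant choice for everyone.
So the Nash equilibrium is full contribution by all 7; the group earns 7 × (41 × 0.89 + 2.1 × 41) = 858.13.

858.13 dollars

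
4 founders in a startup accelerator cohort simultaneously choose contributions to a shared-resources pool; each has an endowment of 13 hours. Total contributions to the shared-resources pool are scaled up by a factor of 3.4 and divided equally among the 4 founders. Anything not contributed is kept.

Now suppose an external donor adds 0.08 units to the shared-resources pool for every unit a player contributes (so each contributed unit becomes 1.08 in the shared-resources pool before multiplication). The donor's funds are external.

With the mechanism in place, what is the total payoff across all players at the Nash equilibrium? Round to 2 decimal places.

52.00 hours

Even with the mechanism, each unit contributed returns only 3.4 × 1.08 / 4 = 0.9180 per unit of net cost, so contributing nothing is still dominant.
Everyone keeps their endowment and the group total is 4 × 13 = 52.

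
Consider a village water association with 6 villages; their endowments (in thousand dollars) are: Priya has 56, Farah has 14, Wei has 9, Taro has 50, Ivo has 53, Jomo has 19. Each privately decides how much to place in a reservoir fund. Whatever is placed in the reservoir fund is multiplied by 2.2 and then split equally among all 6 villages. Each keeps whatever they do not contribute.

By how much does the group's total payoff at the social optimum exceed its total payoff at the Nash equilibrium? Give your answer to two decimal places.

241.20 thousand dollars

The private return per contributed unit is 2.2/6 = 0.3667 < 1 for every player regardless of endowment, so the Nash equilibrium is zero contribution and the group total is Σ E_j = 56 + 14 + 9 + 50 + 53 + 19 = 201.
Each contributed unit returns 2.200 to the group, so the social optimum is full contribution by everyone: group total = 2.200 × 201 = 442.20.
Efficiency loss = (2.200 − 1) × 201 = 241.20.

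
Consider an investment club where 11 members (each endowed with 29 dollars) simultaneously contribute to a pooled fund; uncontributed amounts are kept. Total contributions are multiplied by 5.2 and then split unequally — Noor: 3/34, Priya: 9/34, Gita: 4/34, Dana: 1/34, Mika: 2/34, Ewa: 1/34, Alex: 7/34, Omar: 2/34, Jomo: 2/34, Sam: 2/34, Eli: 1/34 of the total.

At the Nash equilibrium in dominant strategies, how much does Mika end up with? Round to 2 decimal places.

46.74 dollars

Each unit j contributes comes back to j as 5.2 × (j's share), so j prefers to contribute only if that share exceeds 1/5.2 = 0.1923; otherwise keeping the unit dominates.
The shares above 0.1923 belong to Priya and Alex, contributing 29 each; the remaining 9 contribute 0. Total contributed: 58.
Mika keeps 29 and receives 5.2 × 58 × 2/34 = 17.74 from the pooled fund, for a payoff of 46.74.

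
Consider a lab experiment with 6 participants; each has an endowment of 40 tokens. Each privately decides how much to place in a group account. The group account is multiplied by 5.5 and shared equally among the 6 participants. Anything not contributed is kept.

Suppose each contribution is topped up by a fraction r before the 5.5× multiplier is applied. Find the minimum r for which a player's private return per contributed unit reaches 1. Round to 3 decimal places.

0.091

With matching at rate r, one contributed unit becomes (1 + r) in the group account and returns 5.5 × (1 + r) / 6 to the contributor.
Setting this equal to 1: 1 + r = 6/5.5 = 1.0909.
So the minimum matching rate is r = 1.0909 − 1 = 0.091.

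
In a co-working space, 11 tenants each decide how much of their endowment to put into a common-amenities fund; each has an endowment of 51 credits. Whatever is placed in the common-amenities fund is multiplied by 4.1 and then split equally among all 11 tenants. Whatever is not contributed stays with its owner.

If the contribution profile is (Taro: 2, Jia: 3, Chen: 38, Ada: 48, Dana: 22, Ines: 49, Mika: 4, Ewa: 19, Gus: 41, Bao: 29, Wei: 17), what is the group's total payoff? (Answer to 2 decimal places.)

1404.20 credits

Total contributed: 2 + 3 + 38 + 48 + 22 + 49 + 4 + 19 + 41 + 29 + 17 = 272; total kept: 11 × 51 − 272 = 289.
The common-amenities fund pays out 4.1 × 272 = 1115.20 in aggregate.
Group total = 289 + 1115.20 = 1404.20.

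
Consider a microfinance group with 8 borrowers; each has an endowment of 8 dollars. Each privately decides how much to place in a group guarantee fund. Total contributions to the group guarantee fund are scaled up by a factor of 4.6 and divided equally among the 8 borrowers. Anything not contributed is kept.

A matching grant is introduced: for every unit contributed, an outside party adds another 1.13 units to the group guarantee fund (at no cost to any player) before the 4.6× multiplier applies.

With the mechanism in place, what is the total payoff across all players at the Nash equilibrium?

627.07 dollars

The effective private return per unit is now 4.6 × 2.13 / 8 = 1.2248 > 1, so every player's dominant strategy flips to full contribution.
So the Nash equilibrium is full contribution by all 8; the group earns 4.6 × 2.13 × 64 = 627.07.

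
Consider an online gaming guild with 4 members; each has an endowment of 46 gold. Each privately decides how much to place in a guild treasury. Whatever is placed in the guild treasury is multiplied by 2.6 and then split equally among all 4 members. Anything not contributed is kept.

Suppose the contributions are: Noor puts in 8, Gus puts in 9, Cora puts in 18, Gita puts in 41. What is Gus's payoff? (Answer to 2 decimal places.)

Total contributed: 8 + 9 + 18 + 41 = 76.
Each receives 2.6 × 76 / 4 = 49.40 from the guild treasury.
Gus keeps 46 − 9 = 37, so Gus's payoff is 37 + 49.40 = 86.40.

86.40 gold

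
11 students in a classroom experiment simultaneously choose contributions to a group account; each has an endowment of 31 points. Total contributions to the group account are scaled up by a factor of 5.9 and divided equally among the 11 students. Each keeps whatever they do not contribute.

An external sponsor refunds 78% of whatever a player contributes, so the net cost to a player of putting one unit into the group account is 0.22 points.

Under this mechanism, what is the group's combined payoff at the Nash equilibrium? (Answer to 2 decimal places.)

2277.88 points

The effective private return per unit is now (5.9/11) / 0.22 = 2.4380 > 1, so every player's dominant strategy flips to full contribution.
At the Nash equilibrium everyone contributes 31. Group total payoff = 11 × (31 × 0.78 + 5.9 × 31) = 2277.88.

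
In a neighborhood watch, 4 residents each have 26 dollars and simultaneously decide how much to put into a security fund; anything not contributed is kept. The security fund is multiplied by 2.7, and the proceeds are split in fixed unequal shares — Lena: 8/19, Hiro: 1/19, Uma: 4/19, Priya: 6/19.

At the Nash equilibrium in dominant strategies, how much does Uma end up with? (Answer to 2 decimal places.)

Each unit j contributes comes back to j as 2.7 × (j's share), so j prefers to contribute only if that share exceeds 1/2.7 = 0.3704; otherwise keeping the unit dominates.
Only Lena (8/19) clears that bar, contributing 26; the remaining 3 contribute 0. Total contributed: 26.
Uma keeps 26 and receives 2.7 × 26 × 4/19 = 14.78 from the security fund, for a payoff of 40.78.

40.78 dollars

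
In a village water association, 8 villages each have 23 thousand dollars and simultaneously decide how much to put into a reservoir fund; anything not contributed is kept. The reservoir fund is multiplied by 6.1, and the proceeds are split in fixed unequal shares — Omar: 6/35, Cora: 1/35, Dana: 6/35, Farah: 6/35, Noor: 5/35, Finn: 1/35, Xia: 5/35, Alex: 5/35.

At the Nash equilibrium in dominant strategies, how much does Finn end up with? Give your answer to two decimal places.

Each unit j contributes comes back to j as 6.1 × (j's share), so j prefers to contribute only if that share exceeds 1/6.1 = 0.1639; otherwise keeping the unit dominates.
Omar, Dana and Farah clear that bar, contributing 23 each; the remaining 5 contribute 0. Total contributed: 69.
Finn keeps 23 and receives 6.1 × 69 × 1/35 = 12.03 from the reservoir fund, for a payoff of 35.03.

35.03 thousand dollars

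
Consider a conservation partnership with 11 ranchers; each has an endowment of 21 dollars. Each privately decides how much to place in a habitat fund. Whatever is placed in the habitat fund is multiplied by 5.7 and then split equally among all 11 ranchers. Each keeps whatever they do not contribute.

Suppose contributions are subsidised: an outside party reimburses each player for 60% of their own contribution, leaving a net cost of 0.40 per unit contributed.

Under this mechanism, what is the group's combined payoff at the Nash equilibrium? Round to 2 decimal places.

Under the mechanism each unit contributed yields (5.7/11) / 0.40 = 1.2955 back to its contributor per unit of net cost, which exceeds 1, making full contribution the dominant choice for everyone.
At the Nash equilibrium everyone contributes 21. Group total payoff = 11 × (21 × 0.60 + 5.7 × 21) = 1455.30.

1455.30 dollars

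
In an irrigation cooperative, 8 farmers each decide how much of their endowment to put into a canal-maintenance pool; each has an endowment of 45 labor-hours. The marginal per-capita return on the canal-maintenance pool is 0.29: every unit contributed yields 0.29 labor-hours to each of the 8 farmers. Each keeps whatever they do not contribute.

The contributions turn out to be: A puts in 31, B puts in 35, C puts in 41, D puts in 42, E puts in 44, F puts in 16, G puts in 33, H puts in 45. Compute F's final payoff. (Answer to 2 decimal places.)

Total contributed: 31 + 35 + 41 + 42 + 44 + 16 + 33 + 45 = 287.
Each receives 0.29 × 287 = 83.23 from the canal-maintenance pool.
F keeps 45 − 16 = 29, so F's payoff is 29 + 83.23 = 112.23.

112.23 labor-hours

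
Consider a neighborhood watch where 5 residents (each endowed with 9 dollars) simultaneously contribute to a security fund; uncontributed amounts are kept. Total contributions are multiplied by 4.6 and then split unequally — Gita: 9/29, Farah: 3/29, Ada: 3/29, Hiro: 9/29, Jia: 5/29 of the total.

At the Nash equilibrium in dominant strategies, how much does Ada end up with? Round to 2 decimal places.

Each unit j contributes comes back to j as 4.6 × (j's share), so j prefers to contribute only if that share exceeds 1/4.6 = 0.2174; otherwise keeping the unit dominates.
Gita and Hiro are above the threshold, contributing 9 each; the remaining 3 contribute 0. Total contributed: 18.
Ada keeps 9 and receives 4.6 × 18 × 3/29 = 8.57 from the security fund, for a payoff of 17.57.

17.57 dollars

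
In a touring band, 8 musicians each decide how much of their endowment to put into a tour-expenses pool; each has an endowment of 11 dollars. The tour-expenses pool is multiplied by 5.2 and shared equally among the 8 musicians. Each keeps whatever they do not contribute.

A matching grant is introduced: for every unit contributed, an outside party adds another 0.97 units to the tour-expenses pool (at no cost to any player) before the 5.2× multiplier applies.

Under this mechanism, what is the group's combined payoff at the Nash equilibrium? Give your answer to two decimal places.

With the mechanism, a contributed unit returns 5.2 × 1.97 / 8 = 1.2805 per unit of net cost to the contributor — now above 1 — so contributing fully is weakly dominant for every player.
So the Nash equilibrium is full contribution by all 8; the group earns 5.2 × 1.97 × 88 = 901.47.

901.47 dollars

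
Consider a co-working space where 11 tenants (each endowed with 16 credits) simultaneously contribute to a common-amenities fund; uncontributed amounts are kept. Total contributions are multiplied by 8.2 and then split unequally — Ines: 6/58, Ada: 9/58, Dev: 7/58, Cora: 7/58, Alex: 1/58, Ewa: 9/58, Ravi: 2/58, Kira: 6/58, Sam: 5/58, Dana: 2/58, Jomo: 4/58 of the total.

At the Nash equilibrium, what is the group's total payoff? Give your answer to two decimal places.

A player with share s gets back 8.2·s per unit contributed, so full contribution is dominant for anyone with s > 1/8.2 = 0.1220 and zero contribution is dominant for anyone below.
The shares above 0.1220 belong to Ada and Ewa, contributing 16 each; the remaining 9 contribute 0. Total contributed: 32.
The common-amenities fund pays out 8.2 × 32 = 262.40 in total (split across the unequal shares, but the aggregate is all that matters for the group sum).
The 9 free-riders keep 16 each, adding 144. Group total = 144 + 262.40 = 406.40.

406.40 credits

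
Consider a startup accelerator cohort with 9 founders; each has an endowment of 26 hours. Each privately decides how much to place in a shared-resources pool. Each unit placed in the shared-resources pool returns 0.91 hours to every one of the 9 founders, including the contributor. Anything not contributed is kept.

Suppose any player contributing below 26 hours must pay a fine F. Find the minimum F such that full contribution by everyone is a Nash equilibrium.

Given the others contribute fully, the best deviation is to contribute 0 (any partial contribution still incurs the fine and gives up units whose private return 0.91 is below 1).
Deviating from 26 to 0 saves 26 hours but forfeits the deviator's share of the drop in the shared-resources pool: 0.91 × 26 = 23.66.
So the deviation gain is 26 − 23.66 = 2.34, and the fine must be at least 2.34 hours to wipe it out.

2.34 hours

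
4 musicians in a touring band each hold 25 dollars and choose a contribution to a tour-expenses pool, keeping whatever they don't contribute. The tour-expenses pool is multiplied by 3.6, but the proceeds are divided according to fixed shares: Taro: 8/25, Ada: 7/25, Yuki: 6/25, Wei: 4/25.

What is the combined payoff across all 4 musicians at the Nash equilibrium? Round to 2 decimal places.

For player j, contributing a unit is worthwhile iff 3.6 × (j's share) ≥ 1, i.e. iff j's share is at least 0.2778.
The shares above 0.2778 belong to Taro and Ada, contributing 25 each; the remaining 2 contribute 0. Total contributed: 50.
The tour-expenses pool pays out 3.6 × 50 = 180.00 in total (split across the unequal shares, but the aggregate is all that matters for the group sum).
The 2 free-riders keep 25 each, adding 50. Group total = 50 + 180.00 = 230.00.

230.00 dollars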